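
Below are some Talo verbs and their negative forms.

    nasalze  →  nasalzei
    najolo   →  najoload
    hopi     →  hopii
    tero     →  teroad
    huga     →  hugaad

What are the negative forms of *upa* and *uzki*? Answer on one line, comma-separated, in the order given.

The pattern is front/back vowel harmony: -i when the last vowel of the stem is a front vowel (*nasalze*, *hopi*); -ad when the last vowel of the stem is a back vowel (*najolo*, *tero*, *huga*).
Since the last vowel of *upa* is /a/ (a back vowel), it takes -ad, giving *upaad*.
*uzki* — last vowel /i/ (a front vowel) → -i → *uzkii*.

upaad, uzkii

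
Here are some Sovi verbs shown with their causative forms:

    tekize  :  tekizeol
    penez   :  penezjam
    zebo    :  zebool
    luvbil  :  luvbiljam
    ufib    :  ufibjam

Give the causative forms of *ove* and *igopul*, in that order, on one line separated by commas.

oveol, igopuljam

The suffix is conditioned by the final sound: -jam when the stem ends in a consonant (*penez*, *luvbil*, *ufib*); -ol when the stem ends in a vowel (*tekize*, *zebo*).
*ove* — final sound /e/ (a vowel) → -ol → *oveol*.
The final sound of *igopul* is /l/, which is a consonant, so the suffix is -jam, giving *igopuljam*.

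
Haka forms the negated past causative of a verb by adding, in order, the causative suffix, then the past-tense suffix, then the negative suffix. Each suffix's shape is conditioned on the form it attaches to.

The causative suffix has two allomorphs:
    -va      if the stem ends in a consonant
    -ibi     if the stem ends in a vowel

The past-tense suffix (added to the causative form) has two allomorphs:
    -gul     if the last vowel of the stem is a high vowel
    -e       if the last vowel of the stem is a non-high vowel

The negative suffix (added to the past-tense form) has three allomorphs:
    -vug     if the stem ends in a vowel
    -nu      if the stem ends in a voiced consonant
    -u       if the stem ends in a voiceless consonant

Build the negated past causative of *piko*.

Since the final sound of *piko* is /o/ (a vowel), it takes -ibi, giving *pikoibi*.
The last vowel of the causative form *pikoibi* is /i/, which is a high vowel, so the past-tense suffix is -gul, giving *pikoibigul*.
The past-tense form *pikoibigul*: final sound = /l/, a voiced consonant → -nu → *pikoibigulnu*.

pikoibigulnu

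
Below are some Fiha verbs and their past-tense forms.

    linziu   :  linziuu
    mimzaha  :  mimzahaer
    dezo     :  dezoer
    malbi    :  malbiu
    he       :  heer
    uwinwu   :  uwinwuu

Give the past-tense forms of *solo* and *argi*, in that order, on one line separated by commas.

soloer, argiu

The suffix is conditioned by the last vowel: -u when the last vowel of the stem is a high vowel (*linziu*, *malbi*, *uwinwu*); -er when the last vowel of the stem is a non-high vowel (*mimzaha*, *dezo*, *he*).
The last vowel of *solo* is /o/, which is a non-high vowel, so the suffix is -er, giving *soloer*.
*argi* — last vowel /i/ (a high vowel) → -u → *argiu*.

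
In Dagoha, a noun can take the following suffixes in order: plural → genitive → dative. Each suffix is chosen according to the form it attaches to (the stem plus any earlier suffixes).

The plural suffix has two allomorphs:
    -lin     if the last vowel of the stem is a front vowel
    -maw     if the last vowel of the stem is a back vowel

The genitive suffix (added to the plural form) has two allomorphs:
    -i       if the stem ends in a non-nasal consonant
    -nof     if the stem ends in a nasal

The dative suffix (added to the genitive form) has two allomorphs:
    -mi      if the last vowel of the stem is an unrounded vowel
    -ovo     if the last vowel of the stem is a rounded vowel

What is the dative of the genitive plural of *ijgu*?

ijgumawimi

The last vowel of *ijgu* is /u/, which is a back vowel, so the plural suffix is -maw, giving *ijgumaw*.
The final consonant of the plural form *ijgumaw* is /w/, which is non-nasal, so the genitive suffix is -i, giving *ijgumawi*.
The genitive form *ijgumawi* — last vowel /i/ (an unrounded vowel) → -mi → *ijgumawimi*.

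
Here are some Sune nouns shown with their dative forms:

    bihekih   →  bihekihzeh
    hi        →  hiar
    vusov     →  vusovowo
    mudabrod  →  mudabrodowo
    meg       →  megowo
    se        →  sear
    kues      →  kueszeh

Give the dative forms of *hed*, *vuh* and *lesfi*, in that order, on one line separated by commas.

hedowo, vuhzeh, lesfiar

The alternation tracks the final sound of the stem — -zeh when the stem ends in a voiceless consonant (*bihekih*, *kues*); -owo when the stem ends in a voiced consonant (*vusov*, *mudabrod*, *meg*); -ar when the stem ends in a vowel (*hi*, *se*).
Since the final sound of *hed* is /d/ (a voiced consonant), it takes -owo, giving *hedowo*.
The final sound of *vuh* is /h/, which is a voiceless consonant, so the suffix is -zeh, giving *vuhzeh*.
The final sound of *lesfi* is /i/, which is a vowel, so the suffix is -ar, giving *lesfiar*.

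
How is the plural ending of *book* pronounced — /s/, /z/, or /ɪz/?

The stem *book* ends in a voiceless non-sibilant consonant.
The plural suffix surfaces as /ɪz/ after sibilants, /s/ after other voiceless consonants, and /z/ after other voiced sounds.
So the plural -s on *book* is pronounced /s/.

/s/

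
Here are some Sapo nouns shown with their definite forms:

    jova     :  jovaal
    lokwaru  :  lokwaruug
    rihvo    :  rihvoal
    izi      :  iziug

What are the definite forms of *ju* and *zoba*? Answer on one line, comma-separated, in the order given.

The alternation tracks the last vowel of the stem — -ug when the last vowel of the stem is a high vowel (*lokwaru*, *izi*); -al when the last vowel of the stem is a non-high vowel (*jova*, *rihvo*).
Since the last vowel of *ju* is /u/ (a high vowel), it takes -ug, giving *juug*.
*zoba*: last vowel = /a/, a non-high vowel → -al → *zobaal*.

juug, zobaal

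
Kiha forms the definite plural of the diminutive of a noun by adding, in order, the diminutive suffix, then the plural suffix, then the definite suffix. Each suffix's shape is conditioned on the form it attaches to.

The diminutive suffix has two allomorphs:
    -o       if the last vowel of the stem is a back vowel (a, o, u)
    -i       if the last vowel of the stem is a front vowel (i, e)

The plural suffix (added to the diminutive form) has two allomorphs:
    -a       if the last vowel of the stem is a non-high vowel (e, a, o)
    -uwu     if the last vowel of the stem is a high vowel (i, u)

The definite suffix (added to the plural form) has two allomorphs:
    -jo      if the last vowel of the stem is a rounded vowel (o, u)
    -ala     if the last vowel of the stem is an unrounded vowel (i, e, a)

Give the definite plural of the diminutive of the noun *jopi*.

jopiiuwujo

*jopi*: last vowel = /i/, a front vowel → -i → *jopii*.
The diminutive form *jopii* — last vowel /i/ (a high vowel) → -uwu → *jopiiuwu*.
The plural form *jopiiuwu* — last vowel /u/ (a rounded vowel) → -jo → *jopiiuwujo*.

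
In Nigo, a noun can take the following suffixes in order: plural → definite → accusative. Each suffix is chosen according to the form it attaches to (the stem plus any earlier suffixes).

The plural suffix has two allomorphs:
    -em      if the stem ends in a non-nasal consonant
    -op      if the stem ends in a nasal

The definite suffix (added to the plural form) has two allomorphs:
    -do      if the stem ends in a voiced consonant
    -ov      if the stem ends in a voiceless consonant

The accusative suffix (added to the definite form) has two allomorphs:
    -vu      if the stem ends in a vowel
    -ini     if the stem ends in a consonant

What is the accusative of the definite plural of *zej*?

Since the final consonant of *zej* is /j/ (non-nasal), it takes -em, giving *zejem*.
The final consonant of the plural form *zejem* is /m/, which is voiced, so the definite suffix is -do, giving *zejemdo*.
Since the final sound of the definite form *zejemdo* is /o/ (a vowel), it takes -vu, giving *zejemdovu*.

zejemdovu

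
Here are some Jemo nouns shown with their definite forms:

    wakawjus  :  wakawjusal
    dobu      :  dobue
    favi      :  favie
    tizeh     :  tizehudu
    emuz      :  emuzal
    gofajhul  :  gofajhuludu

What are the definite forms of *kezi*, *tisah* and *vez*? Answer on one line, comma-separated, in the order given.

The alternation tracks the final sound of the stem — -al when the stem ends in a sibilant (*wakawjus*, *emuz*); -udu when the stem ends in a non-sibilant consonant (*tizeh*, *gofajhul*); -e when the stem ends in a vowel (*dobu*, *favi*).
Since the final sound of *kezi* is /i/ (a vowel), it takes -e, giving *kezie*.
Since the final sound of *tisah* is /h/ (a non-sibilant consonant), it takes -udu, giving *tisahudu*.
*vez* — final sound /z/ (a sibilant) → -al → *vezal*.

kezie, tisahudu, vezal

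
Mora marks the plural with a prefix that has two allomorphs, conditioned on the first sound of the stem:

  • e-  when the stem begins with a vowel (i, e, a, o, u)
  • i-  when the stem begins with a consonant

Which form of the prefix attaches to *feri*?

*feri* — first sound /f/ (a consonant) → i-.

i-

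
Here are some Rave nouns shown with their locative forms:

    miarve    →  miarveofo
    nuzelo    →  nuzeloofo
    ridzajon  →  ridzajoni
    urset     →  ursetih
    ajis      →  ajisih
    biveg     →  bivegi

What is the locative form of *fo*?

The suffix is conditioned by the final sound: -ih when the stem ends in a voiceless consonant (*urset*, *ajis*); -i when the stem ends in a voiced consonant (*ridzajon*, *biveg*); -ofo when the stem ends in a vowel (*miarve*, *nuzelo*).
*fo* — final sound /o/ (a vowel) → -ofo → *foofo*.

foofo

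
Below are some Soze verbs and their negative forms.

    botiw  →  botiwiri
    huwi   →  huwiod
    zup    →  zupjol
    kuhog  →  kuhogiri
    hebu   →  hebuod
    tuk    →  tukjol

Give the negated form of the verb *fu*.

The suffix is conditioned by the final sound: -jol when the stem ends in a voiceless consonant (*zup*, *tuk*); -iri when the stem ends in a voiced consonant (*botiw*, *kuhog*); -od when the stem ends in a vowel (*huwi*, *hebu*).
*fu* — final sound /u/ (a vowel) → -od → *fuod*.

fuod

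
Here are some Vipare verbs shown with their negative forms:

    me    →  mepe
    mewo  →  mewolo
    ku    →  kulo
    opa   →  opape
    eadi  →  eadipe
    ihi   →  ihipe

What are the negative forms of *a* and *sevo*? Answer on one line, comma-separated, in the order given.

ape, sevolo

The alternation tracks the last vowel of the stem — -lo when the last vowel of the stem is a rounded vowel (*mewo*, *ku*); -pe when the last vowel of the stem is an unrounded vowel (*me*, *opa*, *eadi*, *ihi*).
Since the last vowel of *a* is /a/ (an unrounded vowel), it takes -pe, giving *ape*.
*sevo* — last vowel /o/ (a rounded vowel) → -lo → *sevolo*.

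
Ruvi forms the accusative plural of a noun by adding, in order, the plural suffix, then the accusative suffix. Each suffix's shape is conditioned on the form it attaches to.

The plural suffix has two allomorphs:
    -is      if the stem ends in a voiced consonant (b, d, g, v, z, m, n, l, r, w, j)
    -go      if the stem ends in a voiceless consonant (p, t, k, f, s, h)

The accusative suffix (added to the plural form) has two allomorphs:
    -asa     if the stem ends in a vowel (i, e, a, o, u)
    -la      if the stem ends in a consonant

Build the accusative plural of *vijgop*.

*vijgop*: final consonant = /p/, voiceless → -go → *vijgopgo*.
The final sound of the plural form *vijgopgo* is /o/, which is a vowel, so the accusative suffix is -asa, giving *vijgopgoasa*.

vijgopgoasa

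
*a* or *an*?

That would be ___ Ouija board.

The indefinite article is chosen by the initial *sound* of the following word, not its spelling.
*Ouija* begins with the sound /wiː/ (pronounced /ˈwiːdʒə/) — a consonant sound.
So the article is *a*: That would be a Ouija board.

a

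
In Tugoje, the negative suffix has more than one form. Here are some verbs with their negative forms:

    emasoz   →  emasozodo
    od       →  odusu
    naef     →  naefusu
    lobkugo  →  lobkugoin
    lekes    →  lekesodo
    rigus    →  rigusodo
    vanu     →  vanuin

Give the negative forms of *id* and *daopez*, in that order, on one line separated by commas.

Looking at the final sound of each stem: -odo when the stem ends in a sibilant (*emasoz*, *lekes*, *rigus*); -usu when the stem ends in a non-sibilant consonant (*od*, *naef*); -in when the stem ends in a vowel (*lobkugo*, *vanu*).
Since the final sound of *id* is /d/ (a non-sibilant consonant), it takes -usu, giving *idusu*.
*daopez* — final sound /z/ (a sibilant) → -odo → *daopezodo*.

idusu, daopezodo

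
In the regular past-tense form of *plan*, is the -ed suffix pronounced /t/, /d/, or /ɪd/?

/d/

The stem *plan* ends in a voiced sound other than /d/.
The -ed suffix is realized as /ɪd/ after /t, d/; as /t/ after other voiceless consonants; and as /d/ after other voiced sounds.
So -ed on *plan* is pronounced /d/.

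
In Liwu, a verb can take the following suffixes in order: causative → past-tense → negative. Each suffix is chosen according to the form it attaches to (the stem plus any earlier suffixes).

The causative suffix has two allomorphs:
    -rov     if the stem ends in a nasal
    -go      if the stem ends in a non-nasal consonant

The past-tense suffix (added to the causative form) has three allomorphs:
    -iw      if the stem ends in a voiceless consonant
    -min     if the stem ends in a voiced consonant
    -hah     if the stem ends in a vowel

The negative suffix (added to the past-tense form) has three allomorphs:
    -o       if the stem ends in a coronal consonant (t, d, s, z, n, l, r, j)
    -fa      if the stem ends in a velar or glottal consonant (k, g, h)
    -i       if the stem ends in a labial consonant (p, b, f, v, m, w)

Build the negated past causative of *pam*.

*pam*: final consonant = /m/, a nasal → -rov → *pamrov*.
Since the final sound of the causative form *pamrov* is /v/ (a voiced consonant), it takes -min, giving *pamrovmin*.
The past-tense form *pamrovmin*: final consonant = /n/, coronal → -o → *pamrovmino*.

pamrovmino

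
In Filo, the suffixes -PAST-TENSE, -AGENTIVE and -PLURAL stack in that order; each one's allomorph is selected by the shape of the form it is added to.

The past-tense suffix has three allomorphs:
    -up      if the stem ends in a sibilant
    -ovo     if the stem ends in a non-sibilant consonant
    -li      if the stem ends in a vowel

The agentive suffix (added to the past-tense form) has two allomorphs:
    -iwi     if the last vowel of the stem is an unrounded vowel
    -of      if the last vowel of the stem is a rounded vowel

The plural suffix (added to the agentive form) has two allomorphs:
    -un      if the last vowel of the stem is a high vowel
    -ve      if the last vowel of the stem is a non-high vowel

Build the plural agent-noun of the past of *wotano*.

wotanoliiwiun

The final sound of *wotano* is /o/, which is a vowel, so the past-tense suffix is -li, giving *wotanoli*.
Since the last vowel of the past-tense form *wotanoli* is /i/ (an unrounded vowel), it takes -iwi, giving *wotanoliiwi*.
The agentive form *wotanoliiwi*: last vowel = /i/, a high vowel → -un → *wotanoliiwiun*.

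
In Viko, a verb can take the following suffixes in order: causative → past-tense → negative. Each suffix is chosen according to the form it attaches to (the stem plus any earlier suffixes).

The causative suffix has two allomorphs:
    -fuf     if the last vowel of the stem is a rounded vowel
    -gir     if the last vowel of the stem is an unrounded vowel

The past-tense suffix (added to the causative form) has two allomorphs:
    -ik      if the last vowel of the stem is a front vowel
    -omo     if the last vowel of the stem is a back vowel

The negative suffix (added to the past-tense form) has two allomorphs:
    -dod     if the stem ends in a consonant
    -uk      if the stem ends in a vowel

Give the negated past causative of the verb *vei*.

veigirikdod

The last vowel of *vei* is /i/, which is an unrounded vowel, so the causative suffix is -gir, giving *veigir*.
The causative form *veigir* — last vowel /i/ (a front vowel) → -ik → *veigirik*.
The past-tense form *veigirik* — final sound /k/ (a consonant) → -dod → *veigirikdod*.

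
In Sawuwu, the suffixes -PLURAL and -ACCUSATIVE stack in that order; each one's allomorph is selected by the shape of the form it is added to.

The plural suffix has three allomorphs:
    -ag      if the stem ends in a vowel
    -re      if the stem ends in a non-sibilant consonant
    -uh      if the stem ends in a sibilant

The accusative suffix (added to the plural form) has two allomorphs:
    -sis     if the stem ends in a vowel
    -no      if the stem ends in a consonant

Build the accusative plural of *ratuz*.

*ratuz*: final sound = /z/, a sibilant → -uh → *ratuzuh*.
The plural form *ratuzuh*: final sound = /h/, a consonant → -no → *ratuzuhno*.

ratuzuhno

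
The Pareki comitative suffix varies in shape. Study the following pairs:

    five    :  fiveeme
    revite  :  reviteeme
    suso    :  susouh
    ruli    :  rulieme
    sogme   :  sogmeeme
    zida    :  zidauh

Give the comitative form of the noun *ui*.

uieme

The alternation tracks the last vowel of the stem — -eme when the last vowel of the stem is a front vowel (*five*, *revite*, *ruli*, *sogme*); -uh when the last vowel of the stem is a back vowel (*suso*, *zida*).
*ui*: last vowel = /i/, a front vowel → -eme → *uieme*.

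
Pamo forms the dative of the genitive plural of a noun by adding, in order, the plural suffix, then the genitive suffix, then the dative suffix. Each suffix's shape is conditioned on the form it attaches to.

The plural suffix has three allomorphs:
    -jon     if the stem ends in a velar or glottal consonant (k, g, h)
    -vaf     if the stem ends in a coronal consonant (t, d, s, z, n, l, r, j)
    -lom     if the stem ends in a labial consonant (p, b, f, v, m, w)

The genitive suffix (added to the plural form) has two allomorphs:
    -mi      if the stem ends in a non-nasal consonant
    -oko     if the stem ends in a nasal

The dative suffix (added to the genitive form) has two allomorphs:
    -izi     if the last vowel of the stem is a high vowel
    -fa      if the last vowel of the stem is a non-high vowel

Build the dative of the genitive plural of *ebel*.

ebelvafmiizi

The final consonant of *ebel* is /l/, which is coronal, so the plural suffix is -vaf, giving *ebelvaf*.
The final consonant of the plural form *ebelvaf* is /f/, which is non-nasal, so the genitive suffix is -mi, giving *ebelvafmi*.
The last vowel of the genitive form *ebelvafmi* is /i/, which is a high vowel, so the dative suffix is -izi, giving *ebelvafmiizi*.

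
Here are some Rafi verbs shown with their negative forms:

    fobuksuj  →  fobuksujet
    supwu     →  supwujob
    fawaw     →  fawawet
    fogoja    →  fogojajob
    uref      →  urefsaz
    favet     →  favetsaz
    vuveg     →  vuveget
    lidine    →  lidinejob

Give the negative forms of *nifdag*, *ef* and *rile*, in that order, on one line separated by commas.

nifdaget, efsaz, rilejob

The alternation tracks the final sound of the stem — -saz when the stem ends in a voiceless consonant (*uref*, *favet*); -et when the stem ends in a voiced consonant (*fobuksuj*, *fawaw*, *vuveg*); -job when the stem ends in a vowel (*supwu*, *fogoja*, *lidine*).
Since the final sound of *nifdag* is /g/ (a voiced consonant), it takes -et, giving *nifdaget*.
*ef* — final sound /f/ (a voiceless consonant) → -saz → *efsaz*.
The final sound of *rile* is /e/, which is a vowel, so the suffix is -job, giving *rilejob*.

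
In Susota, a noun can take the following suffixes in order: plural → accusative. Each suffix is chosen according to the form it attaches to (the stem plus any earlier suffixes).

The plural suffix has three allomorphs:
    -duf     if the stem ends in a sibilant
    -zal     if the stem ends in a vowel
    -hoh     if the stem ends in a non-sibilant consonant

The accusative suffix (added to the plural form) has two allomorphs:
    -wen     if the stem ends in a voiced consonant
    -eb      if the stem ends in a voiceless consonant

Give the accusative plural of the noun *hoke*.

hokezalwen

*hoke*: final sound = /e/, a vowel → -zal → *hokezal*.
The plural form *hokezal*: final consonant = /l/, voiced → -wen → *hokezalwen*.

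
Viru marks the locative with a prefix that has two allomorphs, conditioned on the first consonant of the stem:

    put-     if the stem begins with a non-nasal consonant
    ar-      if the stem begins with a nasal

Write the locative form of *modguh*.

armodguh

Since the first consonant of *modguh* is /m/ (a nasal), it takes ar-, giving *armodguh*.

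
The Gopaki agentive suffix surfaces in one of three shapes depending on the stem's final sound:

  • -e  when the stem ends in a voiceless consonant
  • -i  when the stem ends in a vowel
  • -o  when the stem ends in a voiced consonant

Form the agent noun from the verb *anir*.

*anir* — final sound /r/ (a voiced consonant) → -o → *aniro*.

aniro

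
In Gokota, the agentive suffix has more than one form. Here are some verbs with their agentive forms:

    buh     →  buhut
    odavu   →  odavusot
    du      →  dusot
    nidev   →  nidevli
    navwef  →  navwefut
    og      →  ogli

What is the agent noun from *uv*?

Looking at the final sound of each stem: -ut when the stem ends in a voiceless consonant (*buh*, *navwef*); -li when the stem ends in a voiced consonant (*nidev*, *og*); -sot when the stem ends in a vowel (*odavu*, *du*).
Since the final sound of *uv* is /v/ (a voiced consonant), it takes -li, giving *uvli*.

uvli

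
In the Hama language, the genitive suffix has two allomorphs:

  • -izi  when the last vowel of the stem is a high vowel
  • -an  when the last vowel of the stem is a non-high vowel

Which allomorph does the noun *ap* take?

-an

The last vowel of *ap* is /a/, which is a non-high vowel, so the suffix is -an.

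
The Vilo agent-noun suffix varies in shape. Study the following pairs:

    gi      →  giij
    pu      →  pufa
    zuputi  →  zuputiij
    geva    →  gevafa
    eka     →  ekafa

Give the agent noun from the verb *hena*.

The alternation tracks the last vowel of the stem — -ij when the last vowel of the stem is a front vowel (*gi*, *zuputi*); -fa when the last vowel of the stem is a back vowel (*pu*, *geva*, *eka*).
Since the last vowel of *hena* is /a/ (a back vowel), it takes -fa, giving *henafa*.

henafa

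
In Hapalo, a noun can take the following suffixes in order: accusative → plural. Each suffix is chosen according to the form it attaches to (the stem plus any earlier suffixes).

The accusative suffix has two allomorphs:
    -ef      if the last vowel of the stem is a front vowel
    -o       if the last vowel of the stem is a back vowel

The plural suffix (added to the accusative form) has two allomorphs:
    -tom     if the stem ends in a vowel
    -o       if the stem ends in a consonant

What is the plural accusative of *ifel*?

ifelefo

Since the last vowel of *ifel* is /e/ (a front vowel), it takes -ef, giving *ifelef*.
The final sound of the accusative form *ifelef* is /f/, which is a consonant, so the plural suffix is -o, giving *ifelefo*.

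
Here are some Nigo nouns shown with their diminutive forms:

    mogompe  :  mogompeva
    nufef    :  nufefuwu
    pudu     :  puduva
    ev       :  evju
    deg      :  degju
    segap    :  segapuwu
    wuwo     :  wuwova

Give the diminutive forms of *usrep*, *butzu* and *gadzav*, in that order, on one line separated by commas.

The suffix is conditioned by the final sound: -uwu when the stem ends in a voiceless consonant (*nufef*, *segap*); -ju when the stem ends in a voiced consonant (*ev*, *deg*); -va when the stem ends in a vowel (*mogompe*, *pudu*, *wuwo*).
Since the final sound of *usrep* is /p/ (a voiceless consonant), it takes -uwu, giving *usrepuwu*.
Since the final sound of *butzu* is /u/ (a vowel), it takes -va, giving *butzuva*.
*gadzav*: final sound = /v/, a voiced consonant → -ju → *gadzavju*.

usrepuwu, butzuva, gadzavju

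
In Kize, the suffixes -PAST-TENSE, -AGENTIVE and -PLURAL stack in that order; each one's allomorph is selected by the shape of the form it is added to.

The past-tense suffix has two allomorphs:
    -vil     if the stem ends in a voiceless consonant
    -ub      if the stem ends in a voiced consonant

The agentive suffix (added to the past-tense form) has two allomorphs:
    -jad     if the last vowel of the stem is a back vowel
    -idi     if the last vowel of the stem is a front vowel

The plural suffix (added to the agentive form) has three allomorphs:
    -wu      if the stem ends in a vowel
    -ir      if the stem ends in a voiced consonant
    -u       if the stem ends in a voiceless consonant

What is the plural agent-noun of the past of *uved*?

Since the final consonant of *uved* is /d/ (voiced), it takes -ub, giving *uvedub*.
The past-tense form *uvedub*: last vowel = /u/, a back vowel → -jad → *uvedubjad*.
The agentive form *uvedubjad*: final sound = /d/, a voiced consonant → -ir → *uvedubjadir*.

uvedubjadir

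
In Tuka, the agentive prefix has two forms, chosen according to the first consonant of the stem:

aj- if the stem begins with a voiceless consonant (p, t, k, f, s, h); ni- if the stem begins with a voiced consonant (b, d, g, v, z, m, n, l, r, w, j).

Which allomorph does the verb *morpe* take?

ni-

*morpe*: first consonant = /m/, voiced → ni-.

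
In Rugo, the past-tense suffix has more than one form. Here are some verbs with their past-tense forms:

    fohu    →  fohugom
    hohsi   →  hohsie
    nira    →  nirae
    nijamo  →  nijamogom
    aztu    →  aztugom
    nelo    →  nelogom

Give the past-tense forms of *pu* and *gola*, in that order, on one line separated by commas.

The pattern is rounding harmony: -gom when the last vowel of the stem is a rounded vowel (*fohu*, *nijamo*, *aztu*, *nelo*); -e when the last vowel of the stem is an unrounded vowel (*hohsi*, *nira*).
*pu* — last vowel /u/ (a rounded vowel) → -gom → *pugom*.
*gola*: last vowel = /a/, an unrounded vowel → -e → *golae*.

pugom, golae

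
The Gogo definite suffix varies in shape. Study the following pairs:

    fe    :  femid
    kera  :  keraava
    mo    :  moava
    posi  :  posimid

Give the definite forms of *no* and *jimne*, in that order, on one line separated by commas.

noava, jimnemid

The suffix is conditioned by the last vowel: -mid when the last vowel of the stem is a front vowel (*fe*, *posi*); -ava when the last vowel of the stem is a back vowel (*kera*, *mo*).
The last vowel of *no* is /o/, which is a back vowel, so the suffix is -ava, giving *noava*.
The last vowel of *jimne* is /e/, which is a front vowel, so the suffix is -mid, giving *jimnemid*.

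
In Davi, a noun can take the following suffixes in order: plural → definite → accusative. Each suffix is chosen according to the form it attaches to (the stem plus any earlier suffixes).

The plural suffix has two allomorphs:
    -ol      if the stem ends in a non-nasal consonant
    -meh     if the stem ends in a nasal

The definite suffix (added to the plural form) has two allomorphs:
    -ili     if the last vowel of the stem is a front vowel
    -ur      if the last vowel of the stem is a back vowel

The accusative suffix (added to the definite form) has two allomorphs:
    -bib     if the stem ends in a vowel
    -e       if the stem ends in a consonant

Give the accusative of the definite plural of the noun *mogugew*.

*mogugew*: final consonant = /w/, non-nasal → -ol → *mogugewol*.
Since the last vowel of the plural form *mogugewol* is /o/ (a back vowel), it takes -ur, giving *mogugewolur*.
Since the final sound of the definite form *mogugewolur* is /r/ (a consonant), it takes -e, giving *mogugewolure*.

mogugewolure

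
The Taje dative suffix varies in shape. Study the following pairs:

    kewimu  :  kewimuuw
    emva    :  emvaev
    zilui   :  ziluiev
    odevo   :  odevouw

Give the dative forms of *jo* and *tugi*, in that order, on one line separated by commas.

Looking at the last vowel of each stem: -uw when the last vowel of the stem is a rounded vowel (*kewimu*, *odevo*); -ev when the last vowel of the stem is an unrounded vowel (*emva*, *zilui*).
The last vowel of *jo* is /o/, which is a rounded vowel, so the suffix is -uw, giving *jouw*.
Since the last vowel of *tugi* is /i/ (an unrounded vowel), it takes -ev, giving *tugiev*.

jouw, tugiev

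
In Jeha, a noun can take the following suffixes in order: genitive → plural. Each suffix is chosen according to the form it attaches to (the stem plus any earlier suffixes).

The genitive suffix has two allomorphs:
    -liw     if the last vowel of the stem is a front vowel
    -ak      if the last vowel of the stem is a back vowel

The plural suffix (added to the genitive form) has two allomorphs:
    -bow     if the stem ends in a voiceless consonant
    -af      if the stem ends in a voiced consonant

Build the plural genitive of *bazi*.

*bazi*: last vowel = /i/, a front vowel → -liw → *baziliw*.
Since the final consonant of the genitive form *baziliw* is /w/ (voiced), it takes -af, giving *baziliwaf*.

baziliwaf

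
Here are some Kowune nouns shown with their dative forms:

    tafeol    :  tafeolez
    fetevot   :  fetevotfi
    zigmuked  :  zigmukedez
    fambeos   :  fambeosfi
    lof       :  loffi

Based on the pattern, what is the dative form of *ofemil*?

ofemilez

The pattern is voicing of the final consonant: -fi when the stem ends in a voiceless consonant (*fetevot*, *fambeos*, *lof*); -ez when the stem ends in a voiced consonant (*tafeol*, *zigmuked*).
The final consonant of *ofemil* is /l/, which is voiced, so the suffix is -ez, giving *ofemilez*.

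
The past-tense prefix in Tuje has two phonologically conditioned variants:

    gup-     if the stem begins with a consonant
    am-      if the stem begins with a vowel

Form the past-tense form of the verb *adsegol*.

*adsegol*: first sound = /a/, a vowel → am- → *amadsegol*.

amadsegol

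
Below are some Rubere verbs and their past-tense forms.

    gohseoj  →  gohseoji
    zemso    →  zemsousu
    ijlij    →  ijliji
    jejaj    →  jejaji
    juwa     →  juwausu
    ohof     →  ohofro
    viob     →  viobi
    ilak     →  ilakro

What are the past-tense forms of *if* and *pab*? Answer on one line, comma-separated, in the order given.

The alternation tracks the final sound of the stem — -ro when the stem ends in a voiceless consonant (*ohof*, *ilak*); -i when the stem ends in a voiced consonant (*gohseoj*, *ijlij*, *jejaj*, *viob*); -usu when the stem ends in a vowel (*zemso*, *juwa*).
*if* — final sound /f/ (a voiceless consonant) → -ro → *ifro*.
*pab* — final sound /b/ (a voiced consonant) → -i → *pabi*.

ifro, pabi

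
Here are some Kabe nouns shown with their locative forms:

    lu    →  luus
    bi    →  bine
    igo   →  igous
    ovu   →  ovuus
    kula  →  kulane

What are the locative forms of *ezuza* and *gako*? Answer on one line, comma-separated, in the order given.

ezuzane, gakous

The suffix is conditioned by the last vowel: -us when the last vowel of the stem is a rounded vowel (*lu*, *igo*, *ovu*); -ne when the last vowel of the stem is an unrounded vowel (*bi*, *kula*).
Since the last vowel of *ezuza* is /a/ (an unrounded vowel), it takes -ne, giving *ezuzane*.
*gako* — last vowel /o/ (a rounded vowel) → -us → *gakous*.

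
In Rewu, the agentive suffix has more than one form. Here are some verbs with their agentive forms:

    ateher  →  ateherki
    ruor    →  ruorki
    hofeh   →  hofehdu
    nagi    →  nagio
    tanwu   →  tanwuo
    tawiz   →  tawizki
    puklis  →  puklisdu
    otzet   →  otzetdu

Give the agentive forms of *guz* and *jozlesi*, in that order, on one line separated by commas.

guzki, jozlesio

The alternation tracks the final sound of the stem — -du when the stem ends in a voiceless consonant (*hofeh*, *puklis*, *otzet*); -ki when the stem ends in a voiced consonant (*ateher*, *ruor*, *tawiz*); -o when the stem ends in a vowel (*nagi*, *tanwu*).
Since the final sound of *guz* is /z/ (a voiced consonant), it takes -ki, giving *guzki*.
*jozlesi* — final sound /i/ (a vowel) → -o → *jozlesio*.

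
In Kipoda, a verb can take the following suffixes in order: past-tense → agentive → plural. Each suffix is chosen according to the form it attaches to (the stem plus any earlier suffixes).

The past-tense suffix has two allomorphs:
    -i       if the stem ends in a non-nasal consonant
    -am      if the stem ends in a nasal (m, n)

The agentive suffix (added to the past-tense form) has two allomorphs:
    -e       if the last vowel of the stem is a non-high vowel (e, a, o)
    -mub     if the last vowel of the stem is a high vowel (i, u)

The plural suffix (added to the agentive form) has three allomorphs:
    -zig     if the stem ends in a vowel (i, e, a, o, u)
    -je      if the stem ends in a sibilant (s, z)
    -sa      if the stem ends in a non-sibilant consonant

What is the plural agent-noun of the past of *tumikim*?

Since the final consonant of *tumikim* is /m/ (a nasal), it takes -am, giving *tumikimam*.
Since the last vowel of the past-tense form *tumikimam* is /a/ (a non-high vowel), it takes -e, giving *tumikimame*.
The final sound of the agentive form *tumikimame* is /e/, which is a vowel, so the plural suffix is -zig, giving *tumikimamezig*.

tumikimamezig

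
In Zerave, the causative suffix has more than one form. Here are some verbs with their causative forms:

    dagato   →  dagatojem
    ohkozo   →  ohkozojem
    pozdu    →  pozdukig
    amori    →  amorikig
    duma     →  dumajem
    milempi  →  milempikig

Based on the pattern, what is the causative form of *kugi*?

The pattern is height harmony: -kig when the last vowel of the stem is a high vowel (*pozdu*, *amori*, *milempi*); -jem when the last vowel of the stem is a non-high vowel (*dagato*, *ohkozo*, *duma*).
*kugi*: last vowel = /i/, a high vowel → -kig → *kugikig*.

kugikig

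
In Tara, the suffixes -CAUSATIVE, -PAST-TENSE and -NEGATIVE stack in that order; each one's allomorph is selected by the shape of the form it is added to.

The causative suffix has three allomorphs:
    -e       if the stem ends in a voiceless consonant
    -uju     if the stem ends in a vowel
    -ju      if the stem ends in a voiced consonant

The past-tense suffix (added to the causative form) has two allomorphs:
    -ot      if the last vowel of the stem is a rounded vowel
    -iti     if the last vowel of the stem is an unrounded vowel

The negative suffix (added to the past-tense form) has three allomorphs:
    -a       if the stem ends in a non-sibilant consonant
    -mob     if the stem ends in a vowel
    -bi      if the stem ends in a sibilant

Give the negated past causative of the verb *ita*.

itaujuota

*ita*: final sound = /a/, a vowel → -uju → *itauju*.
The causative form *itauju* — last vowel /u/ (a rounded vowel) → -ot → *itaujuot*.
Since the final sound of the past-tense form *itaujuot* is /t/ (a non-sibilant consonant), it takes -a, giving *itaujuota*.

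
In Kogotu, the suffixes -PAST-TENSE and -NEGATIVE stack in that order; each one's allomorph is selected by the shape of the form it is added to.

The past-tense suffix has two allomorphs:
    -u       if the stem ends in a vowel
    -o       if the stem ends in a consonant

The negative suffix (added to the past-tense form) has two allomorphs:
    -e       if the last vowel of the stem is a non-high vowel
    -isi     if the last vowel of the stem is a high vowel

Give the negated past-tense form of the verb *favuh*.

The final sound of *favuh* is /h/, which is a consonant, so the past-tense suffix is -o, giving *favuho*.
Since the last vowel of the past-tense form *favuho* is /o/ (a non-high vowel), it takes -e, giving *favuhoe*.

favuhoe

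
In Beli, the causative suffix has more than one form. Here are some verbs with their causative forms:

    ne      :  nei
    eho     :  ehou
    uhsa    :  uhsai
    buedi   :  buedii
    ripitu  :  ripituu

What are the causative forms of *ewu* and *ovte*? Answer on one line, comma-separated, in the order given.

ewuu, ovtei

The suffix is conditioned by the last vowel: -u when the last vowel of the stem is a rounded vowel (*eho*, *ripitu*); -i when the last vowel of the stem is an unrounded vowel (*ne*, *uhsa*, *buedi*).
*ewu*: last vowel = /u/, a rounded vowel → -u → *ewuu*.
*ovte* — last vowel /e/ (an unrounded vowel) → -i → *ovtei*.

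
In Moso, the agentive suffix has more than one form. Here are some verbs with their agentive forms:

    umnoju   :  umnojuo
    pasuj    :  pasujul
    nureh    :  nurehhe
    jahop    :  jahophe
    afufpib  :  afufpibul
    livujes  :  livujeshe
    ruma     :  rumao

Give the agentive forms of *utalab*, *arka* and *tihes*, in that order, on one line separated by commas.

The pattern is voicing of the final sound: -he when the stem ends in a voiceless consonant (*nureh*, *jahop*, *livujes*); -ul when the stem ends in a voiced consonant (*pasuj*, *afufpib*); -o when the stem ends in a vowel (*umnoju*, *ruma*).
*utalab*: final sound = /b/, a voiced consonant → -ul → *utalabul*.
Since the final sound of *arka* is /a/ (a vowel), it takes -o, giving *arkao*.
Since the final sound of *tihes* is /s/ (a voiceless consonant), it takes -he, giving *tiheshe*.

utalabul, arkao, tiheshe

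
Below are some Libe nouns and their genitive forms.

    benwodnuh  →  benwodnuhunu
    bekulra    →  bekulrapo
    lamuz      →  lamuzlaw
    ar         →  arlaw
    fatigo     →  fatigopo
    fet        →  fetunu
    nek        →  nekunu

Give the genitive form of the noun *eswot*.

The pattern is voicing of the final sound: -unu when the stem ends in a voiceless consonant (*benwodnuh*, *fet*, *nek*); -law when the stem ends in a voiced consonant (*lamuz*, *ar*); -po when the stem ends in a vowel (*bekulra*, *fatigo*).
*eswot*: final sound = /t/, a voiceless consonant → -unu → *eswotunu*.

eswotunu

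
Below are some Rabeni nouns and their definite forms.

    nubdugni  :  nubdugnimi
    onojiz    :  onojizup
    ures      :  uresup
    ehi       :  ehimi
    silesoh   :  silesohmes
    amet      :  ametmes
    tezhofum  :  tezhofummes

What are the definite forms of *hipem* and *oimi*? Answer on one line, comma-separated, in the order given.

Looking at the final sound of each stem: -up when the stem ends in a sibilant (*onojiz*, *ures*); -mes when the stem ends in a non-sibilant consonant (*silesoh*, *amet*, *tezhofum*); -mi when the stem ends in a vowel (*nubdugni*, *ehi*).
Since the final sound of *hipem* is /m/ (a non-sibilant consonant), it takes -mes, giving *hipemmes*.
*oimi* — final sound /i/ (a vowel) → -mi → *oimimi*.

hipemmes, oimimi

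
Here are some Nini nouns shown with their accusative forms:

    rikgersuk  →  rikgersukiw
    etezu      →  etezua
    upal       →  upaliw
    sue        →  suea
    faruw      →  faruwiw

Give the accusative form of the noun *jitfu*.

The alternation tracks the final sound of the stem — -iw when the stem ends in a consonant (*rikgersuk*, *upal*, *faruw*); -a when the stem ends in a vowel (*etezu*, *sue*).
Since the final sound of *jitfu* is /u/ (a vowel), it takes -a, giving *jitfua*.

jitfua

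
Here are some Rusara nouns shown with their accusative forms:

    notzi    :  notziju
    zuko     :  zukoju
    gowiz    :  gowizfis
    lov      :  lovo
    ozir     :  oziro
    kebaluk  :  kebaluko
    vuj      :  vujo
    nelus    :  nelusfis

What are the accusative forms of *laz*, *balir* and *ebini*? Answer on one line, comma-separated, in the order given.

The pattern is sibilance of the final sound: -fis when the stem ends in a sibilant (*gowiz*, *nelus*); -o when the stem ends in a non-sibilant consonant (*lov*, *ozir*, *kebaluk*, *vuj*); -ju when the stem ends in a vowel (*notzi*, *zuko*).
The final sound of *laz* is /z/, which is a sibilant, so the suffix is -fis, giving *lazfis*.
*balir*: final sound = /r/, a non-sibilant consonant → -o → *baliro*.
The final sound of *ebini* is /i/, which is a vowel, so the suffix is -ju, giving *ebiniju*.

lazfis, baliro, ebiniju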